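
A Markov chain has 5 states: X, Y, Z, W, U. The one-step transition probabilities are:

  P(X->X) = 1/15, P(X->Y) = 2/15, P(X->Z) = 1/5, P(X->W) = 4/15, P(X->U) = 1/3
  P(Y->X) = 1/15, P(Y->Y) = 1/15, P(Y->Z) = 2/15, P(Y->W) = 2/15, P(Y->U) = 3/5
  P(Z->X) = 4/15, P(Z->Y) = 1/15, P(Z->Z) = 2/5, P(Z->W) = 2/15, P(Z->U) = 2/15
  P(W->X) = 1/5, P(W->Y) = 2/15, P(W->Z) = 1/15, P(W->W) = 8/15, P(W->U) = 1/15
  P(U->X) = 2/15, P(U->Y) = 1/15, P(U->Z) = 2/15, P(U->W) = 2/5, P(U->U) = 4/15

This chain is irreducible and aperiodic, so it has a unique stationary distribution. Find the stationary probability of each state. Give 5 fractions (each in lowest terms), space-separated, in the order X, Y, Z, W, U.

Answer: 5511/34145 3452/34145 5607/34145 12124/34145 7451/34145

Derivation:
The stationary distribution satisfies pi = pi * P, i.e.:
  pi_X = 1/15*pi_X + 1/15*pi_Y + 4/15*pi_Z + 1/5*pi_W + 2/15*pi_U
  pi_Y = 2/15*pi_X + 1/15*pi_Y + 1/15*pi_Z + 2/15*pi_W + 1/15*pi_U
  pi_Z = 1/5*pi_X + 2/15*pi_Y + 2/5*pi_Z + 1/15*pi_W + 2/15*pi_U
  pi_W = 4/15*pi_X + 2/15*pi_Y + 2/15*pi_Z + 8/15*pi_W + 2/5*pi_U
  pi_U = 1/3*pi_X + 3/5*pi_Y + 2/15*pi_Z + 1/15*pi_W + 4/15*pi_U
with normalization: pi_X + pi_Y + pi_Z + pi_W + pi_U = 1.

Using the first 4 balance equations plus normalization, the linear system A*pi = b is:
  [-14/15, 1/15, 4/15, 1/5, 2/15] . pi = 0
  [2/15, -14/15, 1/15, 2/15, 1/15] . pi = 0
  [1/5, 2/15, -3/5, 1/15, 2/15] . pi = 0
  [4/15, 2/15, 2/15, -7/15, 2/5] . pi = 0
  [1, 1, 1, 1, 1] . pi = 1

Solving yields:
  pi_X = 5511/34145
  pi_Y = 3452/34145
  pi_Z = 5607/34145
  pi_W = 12124/34145
  pi_U = 7451/34145

Verification (pi * P):
  5511/34145*1/15 + 3452/34145*1/15 + 5607/34145*4/15 + 12124/34145*1/5 + 7451/34145*2/15 = 5511/34145 = pi_X  (ok)
  5511/34145*2/15 + 3452/34145*1/15 + 5607/34145*1/15 + 12124/34145*2/15 + 7451/34145*1/15 = 3452/34145 = pi_Y  (ok)
  5511/34145*1/5 + 3452/34145*2/15 + 5607/34145*2/5 + 12124/34145*1/15 + 7451/34145*2/15 = 5607/34145 = pi_Z  (ok)
  5511/34145*4/15 + 3452/34145*2/15 + 5607/34145*2/15 + 12124/34145*8/15 + 7451/34145*2/5 = 12124/34145 = pi_W  (ok)
  5511/34145*1/3 + 3452/34145*3/5 + 5607/34145*2/15 + 12124/34145*1/15 + 7451/34145*4/15 = 7451/34145 = pi_U  (ok)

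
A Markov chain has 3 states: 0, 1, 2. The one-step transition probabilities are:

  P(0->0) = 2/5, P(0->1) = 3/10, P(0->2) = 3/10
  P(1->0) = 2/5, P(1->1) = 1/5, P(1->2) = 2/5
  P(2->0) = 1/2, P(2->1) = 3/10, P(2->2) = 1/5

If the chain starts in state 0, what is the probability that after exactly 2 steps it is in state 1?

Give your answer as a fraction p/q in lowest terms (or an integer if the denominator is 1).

Computing P^2 by repeated multiplication:
P^1 =
  0: [2/5, 3/10, 3/10]
  1: [2/5, 1/5, 2/5]
  2: [1/2, 3/10, 1/5]
P^2 =
  0: [43/100, 27/100, 3/10]
  1: [11/25, 7/25, 7/25]
  2: [21/50, 27/100, 31/100]

(P^2)[0 -> 1] = 27/100

Answer: 27/100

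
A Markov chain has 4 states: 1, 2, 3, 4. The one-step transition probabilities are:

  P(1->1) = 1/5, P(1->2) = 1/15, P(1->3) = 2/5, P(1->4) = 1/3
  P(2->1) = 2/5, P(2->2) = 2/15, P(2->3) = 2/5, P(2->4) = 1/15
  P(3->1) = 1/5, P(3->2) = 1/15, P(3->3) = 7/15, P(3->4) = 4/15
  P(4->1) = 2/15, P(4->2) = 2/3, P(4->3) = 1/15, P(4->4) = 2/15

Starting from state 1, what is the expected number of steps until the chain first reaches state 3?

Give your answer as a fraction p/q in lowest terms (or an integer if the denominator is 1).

Let h_i = expected steps to first reach 3 from state i.
Boundary: h_3 = 0.
First-step equations for the other states:
  h_1 = 1 + 1/5*h_1 + 1/15*h_2 + 2/5*h_3 + 1/3*h_4
  h_2 = 1 + 2/5*h_1 + 2/15*h_2 + 2/5*h_3 + 1/15*h_4
  h_4 = 1 + 2/15*h_1 + 2/3*h_2 + 1/15*h_3 + 2/15*h_4

Substituting h_3 = 0 and rearranging gives the linear system (I - Q) h = 1:
  [4/5, -1/15, -1/3] . (h_1, h_2, h_4) = 1
  [-2/5, 13/15, -1/15] . (h_1, h_2, h_4) = 1
  [-2/15, -2/3, 13/15] . (h_1, h_2, h_4) = 1

Solving yields:
  h_1 = 720/233
  h_2 = 670/233
  h_4 = 895/233

Starting state is 1, so the expected hitting time is h_1 = 720/233.

Answer: 720/233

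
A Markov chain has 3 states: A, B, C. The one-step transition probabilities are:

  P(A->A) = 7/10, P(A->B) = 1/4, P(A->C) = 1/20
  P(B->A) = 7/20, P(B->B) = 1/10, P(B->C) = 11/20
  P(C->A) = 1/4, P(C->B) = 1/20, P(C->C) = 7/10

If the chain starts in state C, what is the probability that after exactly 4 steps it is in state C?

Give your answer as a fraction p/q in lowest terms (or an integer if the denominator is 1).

Answer: 8081/20000

Derivation:
Computing P^4 by repeated multiplication:
P^1 =
  A: [7/10, 1/4, 1/20]
  B: [7/20, 1/10, 11/20]
  C: [1/4, 1/20, 7/10]
P^2 =
  A: [59/100, 81/400, 83/400]
  B: [167/400, 1/8, 183/400]
  C: [147/400, 41/400, 53/100]
P^3 =
  A: [2143/4000, 57/320, 2289/8000]
  B: [3603/8000, 559/4000, 3279/8000]
  C: [681/1600, 1029/8000, 1783/4000]
P^4 =
  A: [5089/10000, 26569/160000, 52007/160000]
  B: [74663/160000, 2353/16000, 61807/160000]
  C: [72703/160000, 22649/160000, 8081/20000]

(P^4)[C -> C] = 8081/20000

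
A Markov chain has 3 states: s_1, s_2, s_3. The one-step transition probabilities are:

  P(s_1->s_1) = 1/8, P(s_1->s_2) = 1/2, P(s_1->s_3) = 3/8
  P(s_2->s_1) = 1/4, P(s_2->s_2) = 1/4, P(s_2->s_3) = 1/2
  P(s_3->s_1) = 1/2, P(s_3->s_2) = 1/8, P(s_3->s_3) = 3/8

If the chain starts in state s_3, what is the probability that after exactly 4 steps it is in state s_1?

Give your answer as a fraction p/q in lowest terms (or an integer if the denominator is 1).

Answer: 645/2048

Derivation:
Computing P^4 by repeated multiplication:
P^1 =
  s_1: [1/8, 1/2, 3/8]
  s_2: [1/4, 1/4, 1/2]
  s_3: [1/2, 1/8, 3/8]
P^2 =
  s_1: [21/64, 15/64, 7/16]
  s_2: [11/32, 1/4, 13/32]
  s_3: [9/32, 21/64, 25/64]
P^3 =
  s_1: [163/512, 71/256, 207/512]
  s_2: [79/256, 73/256, 13/32]
  s_3: [5/16, 139/512, 213/512]
P^4 =
  s_1: [1275/4096, 1143/4096, 839/2048]
  s_2: [641/2048, 283/1024, 841/2048]
  s_3: [645/2048, 1131/4096, 1675/4096]

(P^4)[s_3 -> s_1] = 645/2048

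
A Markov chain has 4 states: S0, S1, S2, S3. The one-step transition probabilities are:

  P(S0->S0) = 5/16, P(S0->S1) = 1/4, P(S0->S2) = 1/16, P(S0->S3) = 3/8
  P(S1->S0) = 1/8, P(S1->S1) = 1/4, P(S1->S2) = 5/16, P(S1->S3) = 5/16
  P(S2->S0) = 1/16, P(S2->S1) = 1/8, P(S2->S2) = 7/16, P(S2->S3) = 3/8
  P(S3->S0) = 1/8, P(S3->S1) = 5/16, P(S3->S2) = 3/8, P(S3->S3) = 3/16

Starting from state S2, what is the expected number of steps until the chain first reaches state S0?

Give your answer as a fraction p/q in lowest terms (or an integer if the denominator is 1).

Let h_i = expected steps to first reach S0 from state i.
Boundary: h_S0 = 0.
First-step equations for the other states:
  h_S1 = 1 + 1/8*h_S0 + 1/4*h_S1 + 5/16*h_S2 + 5/16*h_S3
  h_S2 = 1 + 1/16*h_S0 + 1/8*h_S1 + 7/16*h_S2 + 3/8*h_S3
  h_S3 = 1 + 1/8*h_S0 + 5/16*h_S1 + 3/8*h_S2 + 3/16*h_S3

Substituting h_S0 = 0 and rearranging gives the linear system (I - Q) h = 1:
  [3/4, -5/16, -5/16] . (h_S1, h_S2, h_S3) = 1
  [-1/8, 9/16, -3/8] . (h_S1, h_S2, h_S3) = 1
  [-5/16, -3/8, 13/16] . (h_S1, h_S2, h_S3) = 1

Solving yields:
  h_S1 = 4016/407
  h_S2 = 4304/407
  h_S3 = 4032/407

Starting state is S2, so the expected hitting time is h_S2 = 4304/407.

Answer: 4304/407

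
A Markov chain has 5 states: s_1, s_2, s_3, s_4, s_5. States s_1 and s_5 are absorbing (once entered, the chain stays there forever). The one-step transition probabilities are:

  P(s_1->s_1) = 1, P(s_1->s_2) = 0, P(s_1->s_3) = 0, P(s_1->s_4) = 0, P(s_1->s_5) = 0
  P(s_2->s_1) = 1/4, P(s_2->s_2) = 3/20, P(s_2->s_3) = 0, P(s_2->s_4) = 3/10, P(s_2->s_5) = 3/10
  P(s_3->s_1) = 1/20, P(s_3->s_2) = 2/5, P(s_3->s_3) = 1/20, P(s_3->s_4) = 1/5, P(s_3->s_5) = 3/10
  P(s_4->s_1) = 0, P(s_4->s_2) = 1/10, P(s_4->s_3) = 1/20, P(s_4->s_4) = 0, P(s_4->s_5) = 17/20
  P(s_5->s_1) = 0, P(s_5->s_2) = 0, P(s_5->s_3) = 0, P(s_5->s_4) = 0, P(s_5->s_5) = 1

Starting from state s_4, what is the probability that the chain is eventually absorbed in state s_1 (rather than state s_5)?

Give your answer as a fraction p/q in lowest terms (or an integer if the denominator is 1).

Answer: 247/6116

Derivation:
Let a_i = P(absorbed in s_1 | start in state i).
Boundary conditions: a_s_1 = 1, a_s_5 = 0.
For each transient state i, a_i = sum_j P(i->j) * a_j:
  a_s_2 = 1/4*a_s_1 + 3/20*a_s_2 + 0*a_s_3 + 3/10*a_s_4 + 3/10*a_s_5
  a_s_3 = 1/20*a_s_1 + 2/5*a_s_2 + 1/20*a_s_3 + 1/5*a_s_4 + 3/10*a_s_5
  a_s_4 = 0*a_s_1 + 1/10*a_s_2 + 1/20*a_s_3 + 0*a_s_4 + 17/20*a_s_5

Substituting a_s_1 = 1 and a_s_5 = 0, rearrange to (I - Q) a = r where r[i] = P(i -> s_1):
  [17/20, 0, -3/10] . (a_s_2, a_s_3, a_s_4) = 1/4
  [-2/5, 19/20, -1/5] . (a_s_2, a_s_3, a_s_4) = 1/20
  [-1/10, -1/20, 1] . (a_s_2, a_s_3, a_s_4) = 0

Solving yields:
  a_s_2 = 943/3058
  a_s_3 = 292/1529
  a_s_4 = 247/6116

Starting state is s_4, so the absorption probability is a_s_4 = 247/6116.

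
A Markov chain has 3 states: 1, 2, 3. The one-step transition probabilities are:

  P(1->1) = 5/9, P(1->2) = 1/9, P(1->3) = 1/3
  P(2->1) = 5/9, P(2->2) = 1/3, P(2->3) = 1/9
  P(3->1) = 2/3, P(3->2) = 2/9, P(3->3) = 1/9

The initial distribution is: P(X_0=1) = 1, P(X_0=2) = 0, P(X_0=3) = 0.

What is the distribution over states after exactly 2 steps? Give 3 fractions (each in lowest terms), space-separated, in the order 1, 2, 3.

Propagating the distribution step by step (d_{t+1} = d_t * P):
d_0 = (1=1, 2=0, 3=0)
  d_1[1] = 1*5/9 + 0*5/9 + 0*2/3 = 5/9
  d_1[2] = 1*1/9 + 0*1/3 + 0*2/9 = 1/9
  d_1[3] = 1*1/3 + 0*1/9 + 0*1/9 = 1/3
d_1 = (1=5/9, 2=1/9, 3=1/3)
  d_2[1] = 5/9*5/9 + 1/9*5/9 + 1/3*2/3 = 16/27
  d_2[2] = 5/9*1/9 + 1/9*1/3 + 1/3*2/9 = 14/81
  d_2[3] = 5/9*1/3 + 1/9*1/9 + 1/3*1/9 = 19/81
d_2 = (1=16/27, 2=14/81, 3=19/81)

Answer: 16/27 14/81 19/81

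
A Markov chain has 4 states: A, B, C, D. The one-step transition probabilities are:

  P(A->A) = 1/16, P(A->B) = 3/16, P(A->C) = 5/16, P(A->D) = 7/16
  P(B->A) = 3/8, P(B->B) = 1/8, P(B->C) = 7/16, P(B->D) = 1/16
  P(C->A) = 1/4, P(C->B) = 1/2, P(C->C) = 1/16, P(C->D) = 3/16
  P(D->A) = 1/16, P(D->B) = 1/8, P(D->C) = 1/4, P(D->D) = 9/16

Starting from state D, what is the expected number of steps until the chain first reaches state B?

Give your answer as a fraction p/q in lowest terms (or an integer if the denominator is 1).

Answer: 4816/1023

Derivation:
Let h_i = expected steps to first reach B from state i.
Boundary: h_B = 0.
First-step equations for the other states:
  h_A = 1 + 1/16*h_A + 3/16*h_B + 5/16*h_C + 7/16*h_D
  h_C = 1 + 1/4*h_A + 1/2*h_B + 1/16*h_C + 3/16*h_D
  h_D = 1 + 1/16*h_A + 1/8*h_B + 1/4*h_C + 9/16*h_D

Substituting h_B = 0 and rearranging gives the linear system (I - Q) h = 1:
  [15/16, -5/16, -7/16] . (h_A, h_C, h_D) = 1
  [-1/4, 15/16, -3/16] . (h_A, h_C, h_D) = 1
  [-1/16, -1/4, 7/16] . (h_A, h_C, h_D) = 1

Solving yields:
  h_A = 1472/341
  h_C = 3232/1023
  h_D = 4816/1023

Starting state is D, so the expected hitting time is h_D = 4816/1023.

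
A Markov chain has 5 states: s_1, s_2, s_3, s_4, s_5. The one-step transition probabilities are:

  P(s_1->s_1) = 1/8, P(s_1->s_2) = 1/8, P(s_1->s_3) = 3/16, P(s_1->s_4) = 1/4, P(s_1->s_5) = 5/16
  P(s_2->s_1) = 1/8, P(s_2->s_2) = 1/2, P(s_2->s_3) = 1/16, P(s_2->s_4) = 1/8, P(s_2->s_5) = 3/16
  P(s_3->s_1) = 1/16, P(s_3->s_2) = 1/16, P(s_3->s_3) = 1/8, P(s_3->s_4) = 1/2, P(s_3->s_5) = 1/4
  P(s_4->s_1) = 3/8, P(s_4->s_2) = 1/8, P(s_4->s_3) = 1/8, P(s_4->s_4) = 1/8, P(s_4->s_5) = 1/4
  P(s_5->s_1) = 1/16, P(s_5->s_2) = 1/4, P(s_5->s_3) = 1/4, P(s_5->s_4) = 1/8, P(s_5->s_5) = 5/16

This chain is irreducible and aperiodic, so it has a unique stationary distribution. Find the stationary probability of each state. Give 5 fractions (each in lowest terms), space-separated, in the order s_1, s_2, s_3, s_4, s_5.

The stationary distribution satisfies pi = pi * P, i.e.:
  pi_s_1 = 1/8*pi_s_1 + 1/8*pi_s_2 + 1/16*pi_s_3 + 3/8*pi_s_4 + 1/16*pi_s_5
  pi_s_2 = 1/8*pi_s_1 + 1/2*pi_s_2 + 1/16*pi_s_3 + 1/8*pi_s_4 + 1/4*pi_s_5
  pi_s_3 = 3/16*pi_s_1 + 1/16*pi_s_2 + 1/8*pi_s_3 + 1/8*pi_s_4 + 1/4*pi_s_5
  pi_s_4 = 1/4*pi_s_1 + 1/8*pi_s_2 + 1/2*pi_s_3 + 1/8*pi_s_4 + 1/8*pi_s_5
  pi_s_5 = 5/16*pi_s_1 + 3/16*pi_s_2 + 1/4*pi_s_3 + 1/4*pi_s_4 + 5/16*pi_s_5
with normalization: pi_s_1 + pi_s_2 + pi_s_3 + pi_s_4 + pi_s_5 = 1.

Using the first 4 balance equations plus normalization, the linear system A*pi = b is:
  [-7/8, 1/8, 1/16, 3/8, 1/16] . pi = 0
  [1/8, -1/2, 1/16, 1/8, 1/4] . pi = 0
  [3/16, 1/16, -7/8, 1/8, 1/4] . pi = 0
  [1/4, 1/8, 1/2, -7/8, 1/8] . pi = 0
  [1, 1, 1, 1, 1] . pi = 1

Solving yields:
  pi_s_1 = 249/1667
  pi_s_2 = 395/1667
  pi_s_3 = 1268/8335
  pi_s_4 = 1673/8335
  pi_s_5 = 2174/8335

Verification (pi * P):
  249/1667*1/8 + 395/1667*1/8 + 1268/8335*1/16 + 1673/8335*3/8 + 2174/8335*1/16 = 249/1667 = pi_s_1  (ok)
  249/1667*1/8 + 395/1667*1/2 + 1268/8335*1/16 + 1673/8335*1/8 + 2174/8335*1/4 = 395/1667 = pi_s_2  (ok)
  249/1667*3/16 + 395/1667*1/16 + 1268/8335*1/8 + 1673/8335*1/8 + 2174/8335*1/4 = 1268/8335 = pi_s_3  (ok)
  249/1667*1/4 + 395/1667*1/8 + 1268/8335*1/2 + 1673/8335*1/8 + 2174/8335*1/8 = 1673/8335 = pi_s_4  (ok)
  249/1667*5/16 + 395/1667*3/16 + 1268/8335*1/4 + 1673/8335*1/4 + 2174/8335*5/16 = 2174/8335 = pi_s_5  (ok)

Answer: 249/1667 395/1667 1268/8335 1673/8335 2174/8335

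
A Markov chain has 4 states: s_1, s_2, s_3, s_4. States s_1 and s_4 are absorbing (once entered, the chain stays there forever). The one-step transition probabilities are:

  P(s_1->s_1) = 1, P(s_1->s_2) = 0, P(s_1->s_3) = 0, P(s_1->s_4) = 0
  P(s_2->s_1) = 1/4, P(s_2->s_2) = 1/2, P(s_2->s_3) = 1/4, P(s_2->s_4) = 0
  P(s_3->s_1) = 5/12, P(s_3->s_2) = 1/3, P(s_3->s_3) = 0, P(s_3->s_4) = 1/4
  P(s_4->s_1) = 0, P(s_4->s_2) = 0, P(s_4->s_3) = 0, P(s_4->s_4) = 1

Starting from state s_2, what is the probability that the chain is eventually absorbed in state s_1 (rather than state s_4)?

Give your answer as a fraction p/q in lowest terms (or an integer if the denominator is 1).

Let a_i = P(absorbed in s_1 | start in state i).
Boundary conditions: a_s_1 = 1, a_s_4 = 0.
For each transient state i, a_i = sum_j P(i->j) * a_j:
  a_s_2 = 1/4*a_s_1 + 1/2*a_s_2 + 1/4*a_s_3 + 0*a_s_4
  a_s_3 = 5/12*a_s_1 + 1/3*a_s_2 + 0*a_s_3 + 1/4*a_s_4

Substituting a_s_1 = 1 and a_s_4 = 0, rearrange to (I - Q) a = r where r[i] = P(i -> s_1):
  [1/2, -1/4] . (a_s_2, a_s_3) = 1/4
  [-1/3, 1] . (a_s_2, a_s_3) = 5/12

Solving yields:
  a_s_2 = 17/20
  a_s_3 = 7/10

Starting state is s_2, so the absorption probability is a_s_2 = 17/20.

Answer: 17/20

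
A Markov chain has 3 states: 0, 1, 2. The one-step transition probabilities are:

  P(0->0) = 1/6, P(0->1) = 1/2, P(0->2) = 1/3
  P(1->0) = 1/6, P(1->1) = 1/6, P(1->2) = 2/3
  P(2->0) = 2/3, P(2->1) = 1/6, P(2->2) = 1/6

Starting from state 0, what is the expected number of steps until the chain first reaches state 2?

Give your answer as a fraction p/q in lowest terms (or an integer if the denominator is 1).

Let h_i = expected steps to first reach 2 from state i.
Boundary: h_2 = 0.
First-step equations for the other states:
  h_0 = 1 + 1/6*h_0 + 1/2*h_1 + 1/3*h_2
  h_1 = 1 + 1/6*h_0 + 1/6*h_1 + 2/3*h_2

Substituting h_2 = 0 and rearranging gives the linear system (I - Q) h = 1:
  [5/6, -1/2] . (h_0, h_1) = 1
  [-1/6, 5/6] . (h_0, h_1) = 1

Solving yields:
  h_0 = 24/11
  h_1 = 18/11

Starting state is 0, so the expected hitting time is h_0 = 24/11.

Answer: 24/11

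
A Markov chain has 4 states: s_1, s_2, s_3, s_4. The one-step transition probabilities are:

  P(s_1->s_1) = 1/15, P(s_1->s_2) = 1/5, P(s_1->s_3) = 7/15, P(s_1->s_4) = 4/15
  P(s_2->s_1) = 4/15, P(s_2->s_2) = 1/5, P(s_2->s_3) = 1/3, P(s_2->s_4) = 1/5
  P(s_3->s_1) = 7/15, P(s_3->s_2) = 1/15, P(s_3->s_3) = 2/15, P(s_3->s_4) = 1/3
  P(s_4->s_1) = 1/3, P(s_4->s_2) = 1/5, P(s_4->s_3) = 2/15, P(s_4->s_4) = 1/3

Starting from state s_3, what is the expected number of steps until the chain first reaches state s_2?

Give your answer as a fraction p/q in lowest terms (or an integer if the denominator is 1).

Let h_i = expected steps to first reach s_2 from state i.
Boundary: h_s_2 = 0.
First-step equations for the other states:
  h_s_1 = 1 + 1/15*h_s_1 + 1/5*h_s_2 + 7/15*h_s_3 + 4/15*h_s_4
  h_s_3 = 1 + 7/15*h_s_1 + 1/15*h_s_2 + 2/15*h_s_3 + 1/3*h_s_4
  h_s_4 = 1 + 1/3*h_s_1 + 1/5*h_s_2 + 2/15*h_s_3 + 1/3*h_s_4

Substituting h_s_2 = 0 and rearranging gives the linear system (I - Q) h = 1:
  [14/15, -7/15, -4/15] . (h_s_1, h_s_3, h_s_4) = 1
  [-7/15, 13/15, -1/3] . (h_s_1, h_s_3, h_s_4) = 1
  [-1/3, -2/15, 2/3] . (h_s_1, h_s_3, h_s_4) = 1

Solving yields:
  h_s_1 = 1425/233
  h_s_3 = 1565/233
  h_s_4 = 1375/233

Starting state is s_3, so the expected hitting time is h_s_3 = 1565/233.

Answer: 1565/233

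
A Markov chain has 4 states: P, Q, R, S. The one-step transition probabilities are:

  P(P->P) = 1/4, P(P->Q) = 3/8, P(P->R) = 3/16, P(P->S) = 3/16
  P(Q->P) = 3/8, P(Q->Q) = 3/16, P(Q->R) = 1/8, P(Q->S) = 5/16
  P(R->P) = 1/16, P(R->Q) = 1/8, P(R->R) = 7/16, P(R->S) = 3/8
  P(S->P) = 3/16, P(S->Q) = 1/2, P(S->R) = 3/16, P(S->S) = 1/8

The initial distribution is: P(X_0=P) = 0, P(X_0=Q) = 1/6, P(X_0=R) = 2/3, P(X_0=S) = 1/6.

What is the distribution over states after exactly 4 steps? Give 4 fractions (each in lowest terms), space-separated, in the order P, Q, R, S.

Answer: 14801/65536 38625/131072 29909/131072 4117/16384

Derivation:
Propagating the distribution step by step (d_{t+1} = d_t * P):
d_0 = (P=0, Q=1/6, R=2/3, S=1/6)
  d_1[P] = 0*1/4 + 1/6*3/8 + 2/3*1/16 + 1/6*3/16 = 13/96
  d_1[Q] = 0*3/8 + 1/6*3/16 + 2/3*1/8 + 1/6*1/2 = 19/96
  d_1[R] = 0*3/16 + 1/6*1/8 + 2/3*7/16 + 1/6*3/16 = 11/32
  d_1[S] = 0*3/16 + 1/6*5/16 + 2/3*3/8 + 1/6*1/8 = 31/96
d_1 = (P=13/96, Q=19/96, R=11/32, S=31/96)
  d_2[P] = 13/96*1/4 + 19/96*3/8 + 11/32*1/16 + 31/96*3/16 = 73/384
  d_2[Q] = 13/96*3/8 + 19/96*3/16 + 11/32*1/8 + 31/96*1/2 = 449/1536
  d_2[R] = 13/96*3/16 + 19/96*1/8 + 11/32*7/16 + 31/96*3/16 = 401/1536
  d_2[S] = 13/96*3/16 + 19/96*5/16 + 11/32*3/8 + 31/96*1/8 = 197/768
d_2 = (P=73/384, Q=449/1536, R=401/1536, S=197/768)
  d_3[P] = 73/384*1/4 + 449/1536*3/8 + 401/1536*1/16 + 197/768*3/16 = 1815/8192
  d_3[Q] = 73/384*3/8 + 449/1536*3/16 + 401/1536*1/8 + 197/768*1/2 = 2351/8192
  d_3[R] = 73/384*3/16 + 449/1536*1/8 + 401/1536*7/16 + 197/768*3/16 = 1921/8192
  d_3[S] = 73/384*3/16 + 449/1536*5/16 + 401/1536*3/8 + 197/768*1/8 = 2105/8192
d_3 = (P=1815/8192, Q=2351/8192, R=1921/8192, S=2105/8192)
  d_4[P] = 1815/8192*1/4 + 2351/8192*3/8 + 1921/8192*1/16 + 2105/8192*3/16 = 14801/65536
  d_4[Q] = 1815/8192*3/8 + 2351/8192*3/16 + 1921/8192*1/8 + 2105/8192*1/2 = 38625/131072
  d_4[R] = 1815/8192*3/16 + 2351/8192*1/8 + 1921/8192*7/16 + 2105/8192*3/16 = 29909/131072
  d_4[S] = 1815/8192*3/16 + 2351/8192*5/16 + 1921/8192*3/8 + 2105/8192*1/8 = 4117/16384
d_4 = (P=14801/65536, Q=38625/131072, R=29909/131072, S=4117/16384)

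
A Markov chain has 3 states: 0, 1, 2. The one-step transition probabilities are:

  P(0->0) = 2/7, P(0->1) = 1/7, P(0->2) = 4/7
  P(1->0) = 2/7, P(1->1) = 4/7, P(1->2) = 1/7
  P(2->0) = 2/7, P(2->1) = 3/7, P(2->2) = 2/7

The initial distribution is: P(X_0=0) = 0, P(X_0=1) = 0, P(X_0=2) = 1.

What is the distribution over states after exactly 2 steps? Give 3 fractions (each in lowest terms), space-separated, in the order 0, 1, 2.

Propagating the distribution step by step (d_{t+1} = d_t * P):
d_0 = (0=0, 1=0, 2=1)
  d_1[0] = 0*2/7 + 0*2/7 + 1*2/7 = 2/7
  d_1[1] = 0*1/7 + 0*4/7 + 1*3/7 = 3/7
  d_1[2] = 0*4/7 + 0*1/7 + 1*2/7 = 2/7
d_1 = (0=2/7, 1=3/7, 2=2/7)
  d_2[0] = 2/7*2/7 + 3/7*2/7 + 2/7*2/7 = 2/7
  d_2[1] = 2/7*1/7 + 3/7*4/7 + 2/7*3/7 = 20/49
  d_2[2] = 2/7*4/7 + 3/7*1/7 + 2/7*2/7 = 15/49
d_2 = (0=2/7, 1=20/49, 2=15/49)

Answer: 2/7 20/49 15/49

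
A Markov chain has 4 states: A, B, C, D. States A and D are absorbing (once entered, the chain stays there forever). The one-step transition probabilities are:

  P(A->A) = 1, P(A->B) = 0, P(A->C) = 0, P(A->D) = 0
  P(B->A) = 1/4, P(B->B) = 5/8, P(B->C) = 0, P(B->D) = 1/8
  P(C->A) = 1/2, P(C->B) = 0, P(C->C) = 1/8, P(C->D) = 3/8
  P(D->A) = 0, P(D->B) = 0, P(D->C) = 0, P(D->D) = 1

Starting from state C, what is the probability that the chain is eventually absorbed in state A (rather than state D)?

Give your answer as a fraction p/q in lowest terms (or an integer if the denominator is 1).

Let a_i = P(absorbed in A | start in state i).
Boundary conditions: a_A = 1, a_D = 0.
For each transient state i, a_i = sum_j P(i->j) * a_j:
  a_B = 1/4*a_A + 5/8*a_B + 0*a_C + 1/8*a_D
  a_C = 1/2*a_A + 0*a_B + 1/8*a_C + 3/8*a_D

Substituting a_A = 1 and a_D = 0, rearrange to (I - Q) a = r where r[i] = P(i -> A):
  [3/8, 0] . (a_B, a_C) = 1/4
  [0, 7/8] . (a_B, a_C) = 1/2

Solving yields:
  a_B = 2/3
  a_C = 4/7

Starting state is C, so the absorption probability is a_C = 4/7.

Answer: 4/7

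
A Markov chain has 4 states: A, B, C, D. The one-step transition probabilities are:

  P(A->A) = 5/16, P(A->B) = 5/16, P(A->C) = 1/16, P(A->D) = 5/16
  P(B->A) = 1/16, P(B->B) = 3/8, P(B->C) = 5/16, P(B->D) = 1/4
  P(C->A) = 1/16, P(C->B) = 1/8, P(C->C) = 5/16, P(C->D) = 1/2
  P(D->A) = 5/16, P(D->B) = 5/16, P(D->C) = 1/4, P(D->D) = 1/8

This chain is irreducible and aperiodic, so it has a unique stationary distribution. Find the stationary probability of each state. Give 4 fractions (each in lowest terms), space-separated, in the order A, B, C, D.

Answer: 157/876 331/1168 875/3504 21/73

Derivation:
The stationary distribution satisfies pi = pi * P, i.e.:
  pi_A = 5/16*pi_A + 1/16*pi_B + 1/16*pi_C + 5/16*pi_D
  pi_B = 5/16*pi_A + 3/8*pi_B + 1/8*pi_C + 5/16*pi_D
  pi_C = 1/16*pi_A + 5/16*pi_B + 5/16*pi_C + 1/4*pi_D
  pi_D = 5/16*pi_A + 1/4*pi_B + 1/2*pi_C + 1/8*pi_D
with normalization: pi_A + pi_B + pi_C + pi_D = 1.

Using the first 3 balance equations plus normalization, the linear system A*pi = b is:
  [-11/16, 1/16, 1/16, 5/16] . pi = 0
  [5/16, -5/8, 1/8, 5/16] . pi = 0
  [1/16, 5/16, -11/16, 1/4] . pi = 0
  [1, 1, 1, 1] . pi = 1

Solving yields:
  pi_A = 157/876
  pi_B = 331/1168
  pi_C = 875/3504
  pi_D = 21/73

Verification (pi * P):
  157/876*5/16 + 331/1168*1/16 + 875/3504*1/16 + 21/73*5/16 = 157/876 = pi_A  (ok)
  157/876*5/16 + 331/1168*3/8 + 875/3504*1/8 + 21/73*5/16 = 331/1168 = pi_B  (ok)
  157/876*1/16 + 331/1168*5/16 + 875/3504*5/16 + 21/73*1/4 = 875/3504 = pi_C  (ok)
  157/876*5/16 + 331/1168*1/4 + 875/3504*1/2 + 21/73*1/8 = 21/73 = pi_D  (ok)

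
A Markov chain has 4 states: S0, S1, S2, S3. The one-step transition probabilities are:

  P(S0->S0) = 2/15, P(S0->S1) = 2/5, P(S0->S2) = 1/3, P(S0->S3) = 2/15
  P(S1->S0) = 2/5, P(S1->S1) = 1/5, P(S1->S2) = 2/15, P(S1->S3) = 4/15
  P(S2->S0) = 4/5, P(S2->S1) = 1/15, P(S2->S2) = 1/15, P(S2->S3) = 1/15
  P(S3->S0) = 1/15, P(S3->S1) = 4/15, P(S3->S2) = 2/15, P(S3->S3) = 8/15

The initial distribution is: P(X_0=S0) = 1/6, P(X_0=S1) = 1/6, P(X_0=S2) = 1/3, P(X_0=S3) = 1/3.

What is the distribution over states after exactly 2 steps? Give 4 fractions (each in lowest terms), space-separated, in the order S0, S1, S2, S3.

Answer: 181/675 37/135 269/1350 349/1350

Derivation:
Propagating the distribution step by step (d_{t+1} = d_t * P):
d_0 = (S0=1/6, S1=1/6, S2=1/3, S3=1/3)
  d_1[S0] = 1/6*2/15 + 1/6*2/5 + 1/3*4/5 + 1/3*1/15 = 17/45
  d_1[S1] = 1/6*2/5 + 1/6*1/5 + 1/3*1/15 + 1/3*4/15 = 19/90
  d_1[S2] = 1/6*1/3 + 1/6*2/15 + 1/3*1/15 + 1/3*2/15 = 13/90
  d_1[S3] = 1/6*2/15 + 1/6*4/15 + 1/3*1/15 + 1/3*8/15 = 4/15
d_1 = (S0=17/45, S1=19/90, S2=13/90, S3=4/15)
  d_2[S0] = 17/45*2/15 + 19/90*2/5 + 13/90*4/5 + 4/15*1/15 = 181/675
  d_2[S1] = 17/45*2/5 + 19/90*1/5 + 13/90*1/15 + 4/15*4/15 = 37/135
  d_2[S2] = 17/45*1/3 + 19/90*2/15 + 13/90*1/15 + 4/15*2/15 = 269/1350
  d_2[S3] = 17/45*2/15 + 19/90*4/15 + 13/90*1/15 + 4/15*8/15 = 349/1350
d_2 = (S0=181/675, S1=37/135, S2=269/1350, S3=349/1350)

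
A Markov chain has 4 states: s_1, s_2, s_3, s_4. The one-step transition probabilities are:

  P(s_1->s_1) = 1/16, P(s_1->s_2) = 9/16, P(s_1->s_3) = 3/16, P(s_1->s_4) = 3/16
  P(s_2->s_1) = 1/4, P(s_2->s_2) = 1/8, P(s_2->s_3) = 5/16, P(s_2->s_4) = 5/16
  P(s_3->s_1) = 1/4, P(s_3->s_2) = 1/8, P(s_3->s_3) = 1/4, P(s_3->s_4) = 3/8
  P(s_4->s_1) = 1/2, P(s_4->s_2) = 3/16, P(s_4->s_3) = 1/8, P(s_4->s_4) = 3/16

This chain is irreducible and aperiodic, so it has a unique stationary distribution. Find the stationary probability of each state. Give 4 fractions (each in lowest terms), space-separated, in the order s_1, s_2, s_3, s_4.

Answer: 532/2005 516/2005 87/401 522/2005

Derivation:
The stationary distribution satisfies pi = pi * P, i.e.:
  pi_s_1 = 1/16*pi_s_1 + 1/4*pi_s_2 + 1/4*pi_s_3 + 1/2*pi_s_4
  pi_s_2 = 9/16*pi_s_1 + 1/8*pi_s_2 + 1/8*pi_s_3 + 3/16*pi_s_4
  pi_s_3 = 3/16*pi_s_1 + 5/16*pi_s_2 + 1/4*pi_s_3 + 1/8*pi_s_4
  pi_s_4 = 3/16*pi_s_1 + 5/16*pi_s_2 + 3/8*pi_s_3 + 3/16*pi_s_4
with normalization: pi_s_1 + pi_s_2 + pi_s_3 + pi_s_4 = 1.

Using the first 3 balance equations plus normalization, the linear system A*pi = b is:
  [-15/16, 1/4, 1/4, 1/2] . pi = 0
  [9/16, -7/8, 1/8, 3/16] . pi = 0
  [3/16, 5/16, -3/4, 1/8] . pi = 0
  [1, 1, 1, 1] . pi = 1

Solving yields:
  pi_s_1 = 532/2005
  pi_s_2 = 516/2005
  pi_s_3 = 87/401
  pi_s_4 = 522/2005

Verification (pi * P):
  532/2005*1/16 + 516/2005*1/4 + 87/401*1/4 + 522/2005*1/2 = 532/2005 = pi_s_1  (ok)
  532/2005*9/16 + 516/2005*1/8 + 87/401*1/8 + 522/2005*3/16 = 516/2005 = pi_s_2  (ok)
  532/2005*3/16 + 516/2005*5/16 + 87/401*1/4 + 522/2005*1/8 = 87/401 = pi_s_3  (ok)
  532/2005*3/16 + 516/2005*5/16 + 87/401*3/8 + 522/2005*3/16 = 522/2005 = pi_s_4  (ok)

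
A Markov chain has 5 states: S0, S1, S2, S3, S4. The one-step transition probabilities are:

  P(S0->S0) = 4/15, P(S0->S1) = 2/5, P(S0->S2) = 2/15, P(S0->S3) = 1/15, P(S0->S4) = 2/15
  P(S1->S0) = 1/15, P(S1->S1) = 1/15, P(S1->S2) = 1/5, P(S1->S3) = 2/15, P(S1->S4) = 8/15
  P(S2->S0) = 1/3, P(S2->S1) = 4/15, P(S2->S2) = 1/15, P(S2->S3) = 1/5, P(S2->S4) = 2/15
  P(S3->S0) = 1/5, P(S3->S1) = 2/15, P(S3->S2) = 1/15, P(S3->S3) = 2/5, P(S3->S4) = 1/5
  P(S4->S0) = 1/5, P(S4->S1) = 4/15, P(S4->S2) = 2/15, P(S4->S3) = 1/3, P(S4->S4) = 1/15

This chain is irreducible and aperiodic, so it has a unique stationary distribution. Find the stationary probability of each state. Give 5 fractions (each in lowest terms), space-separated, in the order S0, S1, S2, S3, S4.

Answer: 2784/13865 3028/13865 3437/27730 3262/13865 1229/5546

Derivation:
The stationary distribution satisfies pi = pi * P, i.e.:
  pi_S0 = 4/15*pi_S0 + 1/15*pi_S1 + 1/3*pi_S2 + 1/5*pi_S3 + 1/5*pi_S4
  pi_S1 = 2/5*pi_S0 + 1/15*pi_S1 + 4/15*pi_S2 + 2/15*pi_S3 + 4/15*pi_S4
  pi_S2 = 2/15*pi_S0 + 1/5*pi_S1 + 1/15*pi_S2 + 1/15*pi_S3 + 2/15*pi_S4
  pi_S3 = 1/15*pi_S0 + 2/15*pi_S1 + 1/5*pi_S2 + 2/5*pi_S3 + 1/3*pi_S4
  pi_S4 = 2/15*pi_S0 + 8/15*pi_S1 + 2/15*pi_S2 + 1/5*pi_S3 + 1/15*pi_S4
with normalization: pi_S0 + pi_S1 + pi_S2 + pi_S3 + pi_S4 = 1.

Using the first 4 balance equations plus normalization, the linear system A*pi = b is:
  [-11/15, 1/15, 1/3, 1/5, 1/5] . pi = 0
  [2/5, -14/15, 4/15, 2/15, 4/15] . pi = 0
  [2/15, 1/5, -14/15, 1/15, 2/15] . pi = 0
  [1/15, 2/15, 1/5, -3/5, 1/3] . pi = 0
  [1, 1, 1, 1, 1] . pi = 1

Solving yields:
  pi_S0 = 2784/13865
  pi_S1 = 3028/13865
  pi_S2 = 3437/27730
  pi_S3 = 3262/13865
  pi_S4 = 1229/5546

Verification (pi * P):
  2784/13865*4/15 + 3028/13865*1/15 + 3437/27730*1/3 + 3262/13865*1/5 + 1229/5546*1/5 = 2784/13865 = pi_S0  (ok)
  2784/13865*2/5 + 3028/13865*1/15 + 3437/27730*4/15 + 3262/13865*2/15 + 1229/5546*4/15 = 3028/13865 = pi_S1  (ok)
  2784/13865*2/15 + 3028/13865*1/5 + 3437/27730*1/15 + 3262/13865*1/15 + 1229/5546*2/15 = 3437/27730 = pi_S2  (ok)
  2784/13865*1/15 + 3028/13865*2/15 + 3437/27730*1/5 + 3262/13865*2/5 + 1229/5546*1/3 = 3262/13865 = pi_S3  (ok)
  2784/13865*2/15 + 3028/13865*8/15 + 3437/27730*2/15 + 3262/13865*1/5 + 1229/5546*1/15 = 1229/5546 = pi_S4  (ok)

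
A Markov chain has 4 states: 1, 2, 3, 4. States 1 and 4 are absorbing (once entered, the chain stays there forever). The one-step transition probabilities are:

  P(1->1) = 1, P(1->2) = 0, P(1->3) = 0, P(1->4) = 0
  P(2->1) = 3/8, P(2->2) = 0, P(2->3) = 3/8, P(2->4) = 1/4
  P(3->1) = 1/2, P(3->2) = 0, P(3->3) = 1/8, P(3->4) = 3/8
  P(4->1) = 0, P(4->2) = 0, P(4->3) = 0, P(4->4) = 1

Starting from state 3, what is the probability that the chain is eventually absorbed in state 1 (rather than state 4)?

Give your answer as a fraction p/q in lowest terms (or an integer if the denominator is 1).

Answer: 4/7

Derivation:
Let a_i = P(absorbed in 1 | start in state i).
Boundary conditions: a_1 = 1, a_4 = 0.
For each transient state i, a_i = sum_j P(i->j) * a_j:
  a_2 = 3/8*a_1 + 0*a_2 + 3/8*a_3 + 1/4*a_4
  a_3 = 1/2*a_1 + 0*a_2 + 1/8*a_3 + 3/8*a_4

Substituting a_1 = 1 and a_4 = 0, rearrange to (I - Q) a = r where r[i] = P(i -> 1):
  [1, -3/8] . (a_2, a_3) = 3/8
  [0, 7/8] . (a_2, a_3) = 1/2

Solving yields:
  a_2 = 33/56
  a_3 = 4/7

Starting state is 3, so the absorption probability is a_3 = 4/7.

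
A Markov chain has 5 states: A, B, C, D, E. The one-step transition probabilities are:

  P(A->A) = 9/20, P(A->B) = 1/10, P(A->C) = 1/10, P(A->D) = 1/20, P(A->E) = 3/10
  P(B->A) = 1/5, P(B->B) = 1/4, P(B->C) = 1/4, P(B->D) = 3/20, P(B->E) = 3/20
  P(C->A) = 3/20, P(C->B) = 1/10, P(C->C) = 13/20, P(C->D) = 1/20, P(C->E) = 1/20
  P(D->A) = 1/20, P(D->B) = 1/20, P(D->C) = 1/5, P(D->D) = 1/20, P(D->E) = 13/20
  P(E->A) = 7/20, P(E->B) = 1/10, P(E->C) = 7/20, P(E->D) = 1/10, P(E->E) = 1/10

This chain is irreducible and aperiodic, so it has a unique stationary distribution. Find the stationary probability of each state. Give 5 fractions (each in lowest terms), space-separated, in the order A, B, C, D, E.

The stationary distribution satisfies pi = pi * P, i.e.:
  pi_A = 9/20*pi_A + 1/5*pi_B + 3/20*pi_C + 1/20*pi_D + 7/20*pi_E
  pi_B = 1/10*pi_A + 1/4*pi_B + 1/10*pi_C + 1/20*pi_D + 1/10*pi_E
  pi_C = 1/10*pi_A + 1/4*pi_B + 13/20*pi_C + 1/5*pi_D + 7/20*pi_E
  pi_D = 1/20*pi_A + 3/20*pi_B + 1/20*pi_C + 1/20*pi_D + 1/10*pi_E
  pi_E = 3/10*pi_A + 3/20*pi_B + 1/20*pi_C + 13/20*pi_D + 1/10*pi_E
with normalization: pi_A + pi_B + pi_C + pi_D + pi_E = 1.

Using the first 4 balance equations plus normalization, the linear system A*pi = b is:
  [-11/20, 1/5, 3/20, 1/20, 7/20] . pi = 0
  [1/10, -3/4, 1/10, 1/20, 1/10] . pi = 0
  [1/10, 1/4, -7/20, 1/5, 7/20] . pi = 0
  [1/20, 3/20, 1/20, -19/20, 1/10] . pi = 0
  [1, 1, 1, 1, 1] . pi = 1

Solving yields:
  pi_A = 21452/81479
  pi_B = 9249/81479
  pi_C = 30530/81479
  pi_D = 5725/81479
  pi_E = 14523/81479

Verification (pi * P):
  21452/81479*9/20 + 9249/81479*1/5 + 30530/81479*3/20 + 5725/81479*1/20 + 14523/81479*7/20 = 21452/81479 = pi_A  (ok)
  21452/81479*1/10 + 9249/81479*1/4 + 30530/81479*1/10 + 5725/81479*1/20 + 14523/81479*1/10 = 9249/81479 = pi_B  (ok)
  21452/81479*1/10 + 9249/81479*1/4 + 30530/81479*13/20 + 5725/81479*1/5 + 14523/81479*7/20 = 30530/81479 = pi_C  (ok)
  21452/81479*1/20 + 9249/81479*3/20 + 30530/81479*1/20 + 5725/81479*1/20 + 14523/81479*1/10 = 5725/81479 = pi_D  (ok)
  21452/81479*3/10 + 9249/81479*3/20 + 30530/81479*1/20 + 5725/81479*13/20 + 14523/81479*1/10 = 14523/81479 = pi_E  (ok)

Answer: 21452/81479 9249/81479 30530/81479 5725/81479 14523/81479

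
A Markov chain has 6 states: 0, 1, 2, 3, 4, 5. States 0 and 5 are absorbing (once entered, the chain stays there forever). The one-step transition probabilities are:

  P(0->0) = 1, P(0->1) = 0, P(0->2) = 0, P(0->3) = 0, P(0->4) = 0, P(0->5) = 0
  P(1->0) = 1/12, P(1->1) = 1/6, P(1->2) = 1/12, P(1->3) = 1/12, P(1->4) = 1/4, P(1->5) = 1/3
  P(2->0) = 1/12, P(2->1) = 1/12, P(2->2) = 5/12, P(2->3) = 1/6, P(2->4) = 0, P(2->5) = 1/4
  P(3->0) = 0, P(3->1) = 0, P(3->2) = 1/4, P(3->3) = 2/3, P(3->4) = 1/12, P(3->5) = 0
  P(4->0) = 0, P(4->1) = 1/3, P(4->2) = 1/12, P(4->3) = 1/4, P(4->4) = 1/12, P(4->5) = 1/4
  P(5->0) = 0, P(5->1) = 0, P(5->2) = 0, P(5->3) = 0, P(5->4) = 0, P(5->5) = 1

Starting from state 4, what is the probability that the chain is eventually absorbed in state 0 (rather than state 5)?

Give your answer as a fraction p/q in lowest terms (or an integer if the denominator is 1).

Let a_i = P(absorbed in 0 | start in state i).
Boundary conditions: a_0 = 1, a_5 = 0.
For each transient state i, a_i = sum_j P(i->j) * a_j:
  a_1 = 1/12*a_0 + 1/6*a_1 + 1/12*a_2 + 1/12*a_3 + 1/4*a_4 + 1/3*a_5
  a_2 = 1/12*a_0 + 1/12*a_1 + 5/12*a_2 + 1/6*a_3 + 0*a_4 + 1/4*a_5
  a_3 = 0*a_0 + 0*a_1 + 1/4*a_2 + 2/3*a_3 + 1/12*a_4 + 0*a_5
  a_4 = 0*a_0 + 1/3*a_1 + 1/12*a_2 + 1/4*a_3 + 1/12*a_4 + 1/4*a_5

Substituting a_0 = 1 and a_5 = 0, rearrange to (I - Q) a = r where r[i] = P(i -> 0):
  [5/6, -1/12, -1/12, -1/4] . (a_1, a_2, a_3, a_4) = 1/12
  [-1/12, 7/12, -1/6, 0] . (a_1, a_2, a_3, a_4) = 1/12
  [0, -1/4, 1/3, -1/12] . (a_1, a_2, a_3, a_4) = 0
  [-1/3, -1/12, -1/4, 11/12] . (a_1, a_2, a_3, a_4) = 0

Solving yields:
  a_1 = 3/16
  a_2 = 11/48
  a_3 = 5/24
  a_4 = 7/48

Starting state is 4, so the absorption probability is a_4 = 7/48.

Answer: 7/48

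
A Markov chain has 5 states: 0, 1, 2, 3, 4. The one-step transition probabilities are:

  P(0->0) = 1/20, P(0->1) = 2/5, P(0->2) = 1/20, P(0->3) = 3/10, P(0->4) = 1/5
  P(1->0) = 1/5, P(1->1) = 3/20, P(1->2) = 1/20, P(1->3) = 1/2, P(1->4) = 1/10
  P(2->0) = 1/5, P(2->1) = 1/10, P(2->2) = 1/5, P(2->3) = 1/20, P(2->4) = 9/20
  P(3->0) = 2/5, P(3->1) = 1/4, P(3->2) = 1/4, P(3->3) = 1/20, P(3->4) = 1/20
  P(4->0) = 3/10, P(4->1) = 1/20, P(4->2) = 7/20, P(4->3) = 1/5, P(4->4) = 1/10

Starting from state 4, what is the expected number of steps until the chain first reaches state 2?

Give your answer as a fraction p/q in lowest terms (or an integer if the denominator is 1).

Answer: 1528/291

Derivation:
Let h_i = expected steps to first reach 2 from state i.
Boundary: h_2 = 0.
First-step equations for the other states:
  h_0 = 1 + 1/20*h_0 + 2/5*h_1 + 1/20*h_2 + 3/10*h_3 + 1/5*h_4
  h_1 = 1 + 1/5*h_0 + 3/20*h_1 + 1/20*h_2 + 1/2*h_3 + 1/10*h_4
  h_3 = 1 + 2/5*h_0 + 1/4*h_1 + 1/4*h_2 + 1/20*h_3 + 1/20*h_4
  h_4 = 1 + 3/10*h_0 + 1/20*h_1 + 7/20*h_2 + 1/5*h_3 + 1/10*h_4

Substituting h_2 = 0 and rearranging gives the linear system (I - Q) h = 1:
  [19/20, -2/5, -3/10, -1/5] . (h_0, h_1, h_3, h_4) = 1
  [-1/5, 17/20, -1/2, -1/10] . (h_0, h_1, h_3, h_4) = 1
  [-2/5, -1/4, 19/20, -1/20] . (h_0, h_1, h_3, h_4) = 1
  [-3/10, -1/20, -1/5, 9/10] . (h_0, h_1, h_3, h_4) = 1

Solving yields:
  h_0 = 2068/291
  h_1 = 8964/1261
  h_3 = 7808/1261
  h_4 = 1528/291

Starting state is 4, so the expected hitting time is h_4 = 1528/291.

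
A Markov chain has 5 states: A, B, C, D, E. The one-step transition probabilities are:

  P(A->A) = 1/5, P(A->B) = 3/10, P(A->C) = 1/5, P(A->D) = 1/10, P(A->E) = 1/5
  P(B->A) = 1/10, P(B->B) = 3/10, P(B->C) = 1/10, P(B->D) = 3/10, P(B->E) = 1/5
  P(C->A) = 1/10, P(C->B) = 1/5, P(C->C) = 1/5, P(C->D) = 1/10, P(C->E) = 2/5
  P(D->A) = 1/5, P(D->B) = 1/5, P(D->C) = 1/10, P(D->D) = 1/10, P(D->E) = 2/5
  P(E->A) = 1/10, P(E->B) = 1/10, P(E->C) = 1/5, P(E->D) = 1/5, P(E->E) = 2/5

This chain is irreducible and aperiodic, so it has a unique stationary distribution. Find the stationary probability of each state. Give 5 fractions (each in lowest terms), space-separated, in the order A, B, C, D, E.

The stationary distribution satisfies pi = pi * P, i.e.:
  pi_A = 1/5*pi_A + 1/10*pi_B + 1/10*pi_C + 1/5*pi_D + 1/10*pi_E
  pi_B = 3/10*pi_A + 3/10*pi_B + 1/5*pi_C + 1/5*pi_D + 1/10*pi_E
  pi_C = 1/5*pi_A + 1/10*pi_B + 1/5*pi_C + 1/10*pi_D + 1/5*pi_E
  pi_D = 1/10*pi_A + 3/10*pi_B + 1/10*pi_C + 1/10*pi_D + 1/5*pi_E
  pi_E = 1/5*pi_A + 1/5*pi_B + 2/5*pi_C + 2/5*pi_D + 2/5*pi_E
with normalization: pi_A + pi_B + pi_C + pi_D + pi_E = 1.

Using the first 4 balance equations plus normalization, the linear system A*pi = b is:
  [-4/5, 1/10, 1/10, 1/5, 1/10] . pi = 0
  [3/10, -7/10, 1/5, 1/5, 1/10] . pi = 0
  [1/5, 1/10, -4/5, 1/10, 1/5] . pi = 0
  [1/10, 3/10, 1/10, -9/10, 1/5] . pi = 0
  [1, 1, 1, 1, 1] . pi = 1

Solving yields:
  pi_A = 258/1979
  pi_B = 395/1979
  pi_C = 322/1979
  pi_D = 343/1979
  pi_E = 661/1979

Verification (pi * P):
  258/1979*1/5 + 395/1979*1/10 + 322/1979*1/10 + 343/1979*1/5 + 661/1979*1/10 = 258/1979 = pi_A  (ok)
  258/1979*3/10 + 395/1979*3/10 + 322/1979*1/5 + 343/1979*1/5 + 661/1979*1/10 = 395/1979 = pi_B  (ok)
  258/1979*1/5 + 395/1979*1/10 + 322/1979*1/5 + 343/1979*1/10 + 661/1979*1/5 = 322/1979 = pi_C  (ok)
  258/1979*1/10 + 395/1979*3/10 + 322/1979*1/10 + 343/1979*1/10 + 661/1979*1/5 = 343/1979 = pi_D  (ok)
  258/1979*1/5 + 395/1979*1/5 + 322/1979*2/5 + 343/1979*2/5 + 661/1979*2/5 = 661/1979 = pi_E  (ok)

Answer: 258/1979 395/1979 322/1979 343/1979 661/1979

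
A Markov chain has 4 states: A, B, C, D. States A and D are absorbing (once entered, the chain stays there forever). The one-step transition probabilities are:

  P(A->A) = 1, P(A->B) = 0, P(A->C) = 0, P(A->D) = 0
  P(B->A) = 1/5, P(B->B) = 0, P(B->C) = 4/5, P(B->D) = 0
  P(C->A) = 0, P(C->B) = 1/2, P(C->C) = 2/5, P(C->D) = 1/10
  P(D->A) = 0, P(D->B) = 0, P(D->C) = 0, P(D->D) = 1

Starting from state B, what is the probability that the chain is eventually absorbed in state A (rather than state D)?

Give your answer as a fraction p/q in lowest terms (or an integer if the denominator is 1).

Answer: 3/5

Derivation:
Let a_i = P(absorbed in A | start in state i).
Boundary conditions: a_A = 1, a_D = 0.
For each transient state i, a_i = sum_j P(i->j) * a_j:
  a_B = 1/5*a_A + 0*a_B + 4/5*a_C + 0*a_D
  a_C = 0*a_A + 1/2*a_B + 2/5*a_C + 1/10*a_D

Substituting a_A = 1 and a_D = 0, rearrange to (I - Q) a = r where r[i] = P(i -> A):
  [1, -4/5] . (a_B, a_C) = 1/5
  [-1/2, 3/5] . (a_B, a_C) = 0

Solving yields:
  a_B = 3/5
  a_C = 1/2

Starting state is B, so the absorption probability is a_B = 3/5.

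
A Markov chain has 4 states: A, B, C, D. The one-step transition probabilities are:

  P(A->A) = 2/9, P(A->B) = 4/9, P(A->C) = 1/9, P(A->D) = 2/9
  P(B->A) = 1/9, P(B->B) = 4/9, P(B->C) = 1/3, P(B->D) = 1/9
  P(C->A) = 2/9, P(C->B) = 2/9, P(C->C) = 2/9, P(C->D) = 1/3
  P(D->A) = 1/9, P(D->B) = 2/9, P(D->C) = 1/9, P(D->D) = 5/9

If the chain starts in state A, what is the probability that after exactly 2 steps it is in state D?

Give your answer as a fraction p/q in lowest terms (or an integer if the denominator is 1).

Answer: 7/27

Derivation:
Computing P^2 by repeated multiplication:
P^1 =
  A: [2/9, 4/9, 1/9, 2/9]
  B: [1/9, 4/9, 1/3, 1/9]
  C: [2/9, 2/9, 2/9, 1/3]
  D: [1/9, 2/9, 1/9, 5/9]
P^2 =
  A: [4/27, 10/27, 2/9, 7/27]
  B: [13/81, 28/81, 20/81, 20/81]
  C: [13/81, 26/81, 5/27, 1/3]
  D: [11/81, 8/27, 14/81, 32/81]

(P^2)[A -> D] = 7/27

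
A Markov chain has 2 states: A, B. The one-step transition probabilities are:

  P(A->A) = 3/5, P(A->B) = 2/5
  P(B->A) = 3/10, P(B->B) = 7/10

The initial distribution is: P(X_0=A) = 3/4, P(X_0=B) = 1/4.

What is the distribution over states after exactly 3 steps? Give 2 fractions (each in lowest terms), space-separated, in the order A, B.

Propagating the distribution step by step (d_{t+1} = d_t * P):
d_0 = (A=3/4, B=1/4)
  d_1[A] = 3/4*3/5 + 1/4*3/10 = 21/40
  d_1[B] = 3/4*2/5 + 1/4*7/10 = 19/40
d_1 = (A=21/40, B=19/40)
  d_2[A] = 21/40*3/5 + 19/40*3/10 = 183/400
  d_2[B] = 21/40*2/5 + 19/40*7/10 = 217/400
d_2 = (A=183/400, B=217/400)
  d_3[A] = 183/400*3/5 + 217/400*3/10 = 1749/4000
  d_3[B] = 183/400*2/5 + 217/400*7/10 = 2251/4000
d_3 = (A=1749/4000, B=2251/4000)

Answer: 1749/4000 2251/4000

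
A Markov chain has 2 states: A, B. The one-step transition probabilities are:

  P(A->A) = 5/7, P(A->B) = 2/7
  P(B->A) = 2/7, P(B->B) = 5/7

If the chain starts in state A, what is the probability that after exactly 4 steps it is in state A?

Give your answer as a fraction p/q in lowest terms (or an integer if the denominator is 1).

Computing P^4 by repeated multiplication:
P^1 =
  A: [5/7, 2/7]
  B: [2/7, 5/7]
P^2 =
  A: [29/49, 20/49]
  B: [20/49, 29/49]
P^3 =
  A: [185/343, 158/343]
  B: [158/343, 185/343]
P^4 =
  A: [1241/2401, 1160/2401]
  B: [1160/2401, 1241/2401]

(P^4)[A -> A] = 1241/2401

Answer: 1241/2401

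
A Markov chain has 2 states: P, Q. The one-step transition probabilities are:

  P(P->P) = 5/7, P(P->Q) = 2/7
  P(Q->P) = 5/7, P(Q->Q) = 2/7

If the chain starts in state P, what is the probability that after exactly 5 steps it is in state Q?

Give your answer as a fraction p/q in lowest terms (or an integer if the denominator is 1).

Computing P^5 by repeated multiplication:
P^1 =
  P: [5/7, 2/7]
  Q: [5/7, 2/7]
P^2 =
  P: [5/7, 2/7]
  Q: [5/7, 2/7]
P^3 =
  P: [5/7, 2/7]
  Q: [5/7, 2/7]
P^4 =
  P: [5/7, 2/7]
  Q: [5/7, 2/7]
P^5 =
  P: [5/7, 2/7]
  Q: [5/7, 2/7]

(P^5)[P -> Q] = 2/7

Answer: 2/7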